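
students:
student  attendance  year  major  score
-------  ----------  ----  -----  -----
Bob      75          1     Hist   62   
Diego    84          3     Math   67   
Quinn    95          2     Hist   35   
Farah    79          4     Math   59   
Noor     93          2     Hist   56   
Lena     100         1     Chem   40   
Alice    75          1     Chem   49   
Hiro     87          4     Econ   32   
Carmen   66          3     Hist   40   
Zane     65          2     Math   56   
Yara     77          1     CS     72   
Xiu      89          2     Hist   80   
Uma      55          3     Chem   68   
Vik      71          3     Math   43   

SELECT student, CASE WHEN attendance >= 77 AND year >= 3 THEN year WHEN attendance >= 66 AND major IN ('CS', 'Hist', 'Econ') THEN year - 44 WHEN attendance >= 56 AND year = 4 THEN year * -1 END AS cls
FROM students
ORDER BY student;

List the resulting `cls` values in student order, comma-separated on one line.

NULL, -43, -41, 3, 4, 4, NULL, -42, -42, NULL, NULL, -42, -43, NULL

student=Alice: (no match → NULL) → NULL
student=Bob: attendance >= 66 AND major IN ('CS', 'Hist', 'Econ') → -43
student=Carmen: attendance >= 66 AND major IN ('CS', 'Hist', 'Econ') → -41
student=Diego: attendance >= 77 AND year >= 3 → 3
student=Farah: attendance >= 77 AND year >= 3 → 4
student=Hiro: attendance >= 77 AND year >= 3 → 4
student=Lena: (no match → NULL) → NULL
student=Noor: attendance >= 66 AND major IN ('CS', 'Hist', 'Econ') → -42
student=Quinn: attendance >= 66 AND major IN ('CS', 'Hist', 'Econ') → -42
student=Uma: (no match → NULL) → NULL
student=Vik: (no match → NULL) → NULL
student=Xiu: attendance >= 66 AND major IN ('CS', 'Hist', 'Econ') → -42
student=Yara: attendance >= 66 AND major IN ('CS', 'Hist', 'Econ') → -43
student=Zane: (no match → NULL) → NULL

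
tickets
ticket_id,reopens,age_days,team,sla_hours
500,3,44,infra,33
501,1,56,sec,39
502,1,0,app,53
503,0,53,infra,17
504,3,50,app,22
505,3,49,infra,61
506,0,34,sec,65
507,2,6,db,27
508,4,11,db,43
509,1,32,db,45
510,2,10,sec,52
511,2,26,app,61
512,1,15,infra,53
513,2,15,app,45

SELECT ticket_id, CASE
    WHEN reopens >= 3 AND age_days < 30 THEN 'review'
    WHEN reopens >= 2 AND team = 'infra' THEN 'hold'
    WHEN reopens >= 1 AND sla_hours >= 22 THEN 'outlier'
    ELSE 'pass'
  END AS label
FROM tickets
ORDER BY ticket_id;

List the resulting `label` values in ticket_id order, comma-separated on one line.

hold, outlier, outlier, pass, outlier, hold, pass, outlier, review, outlier, outlier, outlier, outlier, outlier

ticket_id=500: reopens >= 2 AND team = 'infra' → hold
ticket_id=501: reopens >= 1 AND sla_hours >= 22 → outlier
ticket_id=502: reopens >= 1 AND sla_hours >= 22 → outlier
ticket_id=503: ELSE → pass
ticket_id=504: reopens >= 1 AND sla_hours >= 22 → outlier
ticket_id=505: reopens >= 2 AND team = 'infra' → hold
ticket_id=506: ELSE → pass
ticket_id=507: reopens >= 1 AND sla_hours >= 22 → outlier
ticket_id=508: reopens >= 3 AND age_days < 30 → review
ticket_id=509: reopens >= 1 AND sla_hours >= 22 → outlier
ticket_id=510: reopens >= 1 AND sla_hours >= 22 → outlier
ticket_id=511: reopens >= 1 AND sla_hours >= 22 → outlier
ticket_id=512: reopens >= 1 AND sla_hours >= 22 → outlier
ticket_id=513: reopens >= 1 AND sla_hours >= 22 → outlier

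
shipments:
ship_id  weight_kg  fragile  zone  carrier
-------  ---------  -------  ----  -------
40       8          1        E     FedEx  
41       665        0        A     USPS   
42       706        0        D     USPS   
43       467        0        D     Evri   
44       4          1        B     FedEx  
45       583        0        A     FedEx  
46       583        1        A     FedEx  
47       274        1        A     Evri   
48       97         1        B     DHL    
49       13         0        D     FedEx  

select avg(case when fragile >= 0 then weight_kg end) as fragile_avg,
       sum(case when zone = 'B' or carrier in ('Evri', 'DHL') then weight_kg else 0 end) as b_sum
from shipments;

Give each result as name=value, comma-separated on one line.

fragile_avg=340, b_sum=842

[fragile_avg: fragile >= 0]
ship_id=40: ✓ → 8
ship_id=41: ✓ → 665
ship_id=42: ✓ → 706
ship_id=43: ✓ → 467
ship_id=44: ✓ → 4
ship_id=45: ✓ → 583
ship_id=46: ✓ → 583
ship_id=47: ✓ → 274
ship_id=48: ✓ → 97
ship_id=49: ✓ → 13
fragile_avg = (8 + 665 + 706 + 467 + 4 + 583 + 583 + 274 + 97 + 13) / 10 = 340
—
[b_sum: zone = 'B' or carrier in ('Evri', 'DHL')]
ship_id=40: ✗
ship_id=41: ✗
ship_id=42: ✗
ship_id=43: ✓ → 467
ship_id=44: ✓ → 4
ship_id=45: ✗
ship_id=46: ✗
ship_id=47: ✓ → 274
ship_id=48: ✓ → 97
ship_id=49: ✗
b_sum = 467 + 4 + 274 + 97 = 842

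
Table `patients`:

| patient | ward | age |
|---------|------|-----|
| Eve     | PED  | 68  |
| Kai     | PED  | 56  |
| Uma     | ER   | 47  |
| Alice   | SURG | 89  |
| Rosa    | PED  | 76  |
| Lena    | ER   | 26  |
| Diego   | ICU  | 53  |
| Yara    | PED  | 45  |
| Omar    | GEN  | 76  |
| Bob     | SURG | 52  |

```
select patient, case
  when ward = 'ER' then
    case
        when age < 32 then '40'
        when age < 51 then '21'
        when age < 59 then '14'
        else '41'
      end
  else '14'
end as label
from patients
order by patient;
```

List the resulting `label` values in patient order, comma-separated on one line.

patient=Alice: ward='SURG' → outer ELSE → 14
patient=Bob: ward='SURG' → outer ELSE → 14
patient=Diego: ward='ICU' → outer ELSE → 14
patient=Eve: ward='PED' → outer ELSE → 14
patient=Kai: ward='PED' → outer ELSE → 14
patient=Lena: ward='ER' → inner[age < 32] → 40
patient=Omar: ward='GEN' → outer ELSE → 14
patient=Rosa: ward='PED' → outer ELSE → 14
patient=Uma: ward='ER' → inner[age < 51] → 21
patient=Yara: ward='PED' → outer ELSE → 14

14, 14, 14, 14, 14, 40, 14, 14, 21, 14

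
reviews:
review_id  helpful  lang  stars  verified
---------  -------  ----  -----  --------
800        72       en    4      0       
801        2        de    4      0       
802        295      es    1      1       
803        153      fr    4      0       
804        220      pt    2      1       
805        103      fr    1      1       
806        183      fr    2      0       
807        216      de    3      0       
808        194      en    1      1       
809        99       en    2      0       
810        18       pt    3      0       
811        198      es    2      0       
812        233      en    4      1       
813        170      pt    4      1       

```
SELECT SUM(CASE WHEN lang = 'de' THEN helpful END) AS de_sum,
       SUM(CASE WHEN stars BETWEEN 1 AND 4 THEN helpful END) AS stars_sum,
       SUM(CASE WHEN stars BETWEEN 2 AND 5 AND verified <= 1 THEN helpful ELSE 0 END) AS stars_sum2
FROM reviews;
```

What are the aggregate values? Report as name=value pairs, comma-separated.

de_sum=218, stars_sum=2156, stars_sum2=1564

[de_sum: lang = 'de']
review_id=800: ✗
review_id=801: ✓ → 2
review_id=802: ✗
review_id=803: ✗
review_id=804: ✗
review_id=805: ✗
review_id=806: ✗
review_id=807: ✓ → 216
review_id=808: ✗
review_id=809: ✗
review_id=810: ✗
review_id=811: ✗
review_id=812: ✗
review_id=813: ✗
de_sum = 2 + 216 = 218
—
[stars_sum: stars BETWEEN 1 AND 4]
review_id=800: ✓ → 72
review_id=801: ✓ → 2
review_id=802: ✓ → 295
review_id=803: ✓ → 153
review_id=804: ✓ → 220
review_id=805: ✓ → 103
review_id=806: ✓ → 183
review_id=807: ✓ → 216
review_id=808: ✓ → 194
review_id=809: ✓ → 99
review_id=810: ✓ → 18
review_id=811: ✓ → 198
review_id=812: ✓ → 233
review_id=813: ✓ → 170
stars_sum = 72 + 2 + 295 + 153 + 220 + 103 + 183 + 216 + 194 + 99 + 18 + 198 + 233 + 170 = 2156
—
[stars_sum2: stars BETWEEN 2 AND 5 AND verified <= 1]
review_id=800: ✓ → 72
review_id=801: ✓ → 2
review_id=802: ✗
review_id=803: ✓ → 153
review_id=804: ✓ → 220
review_id=805: ✗
review_id=806: ✓ → 183
review_id=807: ✓ → 216
review_id=808: ✗
review_id=809: ✓ → 99
review_id=810: ✓ → 18
review_id=811: ✓ → 198
review_id=812: ✓ → 233
review_id=813: ✓ → 170
stars_sum2 = 72 + 2 + 153 + 220 + 183 + 216 + 99 + 18 + 198 + 233 + 170 = 1564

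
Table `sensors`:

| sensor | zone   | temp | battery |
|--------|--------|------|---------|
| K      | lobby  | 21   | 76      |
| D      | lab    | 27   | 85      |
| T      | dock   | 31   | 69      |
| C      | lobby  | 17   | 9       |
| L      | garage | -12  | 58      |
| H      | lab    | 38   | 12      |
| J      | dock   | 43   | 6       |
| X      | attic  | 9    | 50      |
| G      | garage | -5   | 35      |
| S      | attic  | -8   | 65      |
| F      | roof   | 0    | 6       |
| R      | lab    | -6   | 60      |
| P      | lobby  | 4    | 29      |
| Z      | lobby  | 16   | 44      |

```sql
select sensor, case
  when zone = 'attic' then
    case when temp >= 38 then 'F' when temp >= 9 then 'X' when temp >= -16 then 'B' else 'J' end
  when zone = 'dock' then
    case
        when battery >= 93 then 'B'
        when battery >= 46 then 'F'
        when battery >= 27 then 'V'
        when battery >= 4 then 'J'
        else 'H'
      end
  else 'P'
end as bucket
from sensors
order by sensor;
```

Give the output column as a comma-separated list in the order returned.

P, P, P, P, P, J, P, P, P, P, B, F, X, P

sensor=C: zone='lobby' → outer ELSE → P
sensor=D: zone='lab' → outer ELSE → P
sensor=F: zone='roof' → outer ELSE → P
sensor=G: zone='garage' → outer ELSE → P
sensor=H: zone='lab' → outer ELSE → P
sensor=J: zone='dock' → inner[battery >= 4] → J
sensor=K: zone='lobby' → outer ELSE → P
sensor=L: zone='garage' → outer ELSE → P
sensor=P: zone='lobby' → outer ELSE → P
sensor=R: zone='lab' → outer ELSE → P
sensor=S: zone='attic' → inner[temp >= -16] → B
sensor=T: zone='dock' → inner[battery >= 46] → F
sensor=X: zone='attic' → inner[temp >= 9] → X
sensor=Z: zone='lobby' → outer ELSE → P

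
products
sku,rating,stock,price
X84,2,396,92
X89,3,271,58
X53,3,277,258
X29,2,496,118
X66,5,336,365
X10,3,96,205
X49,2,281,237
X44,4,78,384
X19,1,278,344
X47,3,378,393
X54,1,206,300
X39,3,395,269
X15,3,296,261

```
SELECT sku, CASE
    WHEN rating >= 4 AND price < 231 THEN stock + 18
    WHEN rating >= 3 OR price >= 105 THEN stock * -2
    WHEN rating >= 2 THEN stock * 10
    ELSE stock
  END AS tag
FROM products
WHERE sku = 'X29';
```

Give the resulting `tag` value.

-992

sku = X29: rating=2, stock=496, price=118.
rating >= 4 AND price < 231 → false
rating >= 3 OR price >= 105 → true → -992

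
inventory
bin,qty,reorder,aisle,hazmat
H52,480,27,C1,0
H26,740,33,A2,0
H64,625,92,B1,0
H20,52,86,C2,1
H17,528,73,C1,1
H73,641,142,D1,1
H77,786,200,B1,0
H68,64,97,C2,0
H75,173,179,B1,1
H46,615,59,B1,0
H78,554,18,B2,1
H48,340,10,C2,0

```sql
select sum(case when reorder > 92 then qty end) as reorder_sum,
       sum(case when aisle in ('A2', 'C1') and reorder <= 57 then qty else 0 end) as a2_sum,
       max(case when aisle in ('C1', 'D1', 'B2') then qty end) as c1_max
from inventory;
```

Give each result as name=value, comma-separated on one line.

reorder_sum=1664, a2_sum=1220, c1_max=641

[reorder_sum: reorder > 92]
bin=H52: ✗
bin=H26: ✗
bin=H64: ✗
bin=H20: ✗
bin=H17: ✗
bin=H73: ✓ → 641
bin=H77: ✓ → 786
bin=H68: ✓ → 64
bin=H75: ✓ → 173
bin=H46: ✗
bin=H78: ✗
bin=H48: ✗
reorder_sum = 641 + 786 + 64 + 173 = 1664
—
[a2_sum: aisle in ('A2', 'C1') and reorder <= 57]
bin=H52: ✓ → 480
bin=H26: ✓ → 740
bin=H64: ✗
bin=H20: ✗
bin=H17: ✗
bin=H73: ✗
bin=H77: ✗
bin=H68: ✗
bin=H75: ✗
bin=H46: ✗
bin=H78: ✗
bin=H48: ✗
a2_sum = 480 + 740 = 1220
—
[c1_max: aisle in ('C1', 'D1', 'B2')]
bin=H52: ✓ → 480
bin=H26: ✗
bin=H64: ✗
bin=H20: ✗
bin=H17: ✓ → 528
bin=H73: ✓ → 641
bin=H77: ✗
bin=H68: ✗
bin=H75: ✗
bin=H46: ✗
bin=H78: ✓ → 554
bin=H48: ✗
c1_max = MAX(480, 528, 641, 554) = 641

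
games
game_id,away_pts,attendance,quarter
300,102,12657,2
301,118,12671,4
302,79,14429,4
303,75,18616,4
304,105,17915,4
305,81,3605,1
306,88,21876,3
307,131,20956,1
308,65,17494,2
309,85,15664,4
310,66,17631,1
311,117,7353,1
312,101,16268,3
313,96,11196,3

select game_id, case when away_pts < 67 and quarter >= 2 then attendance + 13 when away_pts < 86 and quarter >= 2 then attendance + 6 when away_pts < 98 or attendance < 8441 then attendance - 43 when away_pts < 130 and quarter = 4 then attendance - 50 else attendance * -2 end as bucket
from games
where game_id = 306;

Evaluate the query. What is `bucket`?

21833

game_id = 306: away_pts=88, attendance=21876, quarter=3.
away_pts < 67 and quarter >= 2 → false
away_pts < 86 and quarter >= 2 → false
away_pts < 98 or attendance < 8441 → true → 21833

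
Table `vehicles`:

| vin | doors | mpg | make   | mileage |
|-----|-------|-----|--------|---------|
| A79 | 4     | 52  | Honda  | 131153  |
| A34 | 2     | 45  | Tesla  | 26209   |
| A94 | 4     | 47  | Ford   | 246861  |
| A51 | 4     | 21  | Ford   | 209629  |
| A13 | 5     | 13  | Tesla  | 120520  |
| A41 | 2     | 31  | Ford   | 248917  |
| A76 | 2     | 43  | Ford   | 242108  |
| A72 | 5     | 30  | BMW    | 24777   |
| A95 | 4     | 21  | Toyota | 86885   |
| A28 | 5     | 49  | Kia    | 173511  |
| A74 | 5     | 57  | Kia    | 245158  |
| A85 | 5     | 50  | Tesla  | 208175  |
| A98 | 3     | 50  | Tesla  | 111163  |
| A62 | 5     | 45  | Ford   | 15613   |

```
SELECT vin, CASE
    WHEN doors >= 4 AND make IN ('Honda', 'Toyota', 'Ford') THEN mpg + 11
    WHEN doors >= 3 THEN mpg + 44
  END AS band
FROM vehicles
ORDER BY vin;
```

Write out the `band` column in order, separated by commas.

vin=A13: doors >= 3 → 57
vin=A28: doors >= 3 → 93
vin=A34: (no match → NULL) → NULL
vin=A41: (no match → NULL) → NULL
vin=A51: doors >= 4 AND make IN ('Honda', 'Toyota', 'Ford') → 32
vin=A62: doors >= 4 AND make IN ('Honda', 'Toyota', 'Ford') → 56
vin=A72: doors >= 3 → 74
vin=A74: doors >= 3 → 101
vin=A76: (no match → NULL) → NULL
vin=A79: doors >= 4 AND make IN ('Honda', 'Toyota', 'Ford') → 63
vin=A85: doors >= 3 → 94
vin=A94: doors >= 4 AND make IN ('Honda', 'Toyota', 'Ford') → 58
vin=A95: doors >= 4 AND make IN ('Honda', 'Toyota', 'Ford') → 32
vin=A98: doors >= 3 → 94

57, 93, NULL, NULL, 32, 56, 74, 101, NULL, 63, 94, 58, 32, 94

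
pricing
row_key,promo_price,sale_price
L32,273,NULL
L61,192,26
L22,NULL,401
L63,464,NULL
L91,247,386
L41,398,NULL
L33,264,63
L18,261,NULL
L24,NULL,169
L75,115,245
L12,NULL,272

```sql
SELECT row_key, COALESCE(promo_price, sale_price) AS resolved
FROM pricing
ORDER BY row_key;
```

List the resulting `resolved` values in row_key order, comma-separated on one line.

row_key=L12: promo_price=NULL, sale_price=272 → 272
row_key=L18: promo_price=261 → 261
row_key=L22: promo_price=NULL, sale_price=401 → 401
row_key=L24: promo_price=NULL, sale_price=169 → 169
row_key=L32: promo_price=273 → 273
row_key=L33: promo_price=264 → 264
row_key=L41: promo_price=398 → 398
row_key=L61: promo_price=192 → 192
row_key=L63: promo_price=464 → 464
row_key=L75: promo_price=115 → 115
row_key=L91: promo_price=247 → 247

272, 261, 401, 169, 273, 264, 398, 192, 464, 115, 247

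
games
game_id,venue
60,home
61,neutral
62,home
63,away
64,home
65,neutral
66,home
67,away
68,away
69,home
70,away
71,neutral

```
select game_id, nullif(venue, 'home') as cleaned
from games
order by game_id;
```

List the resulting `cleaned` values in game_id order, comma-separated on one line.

game_id=60: venue=home vs home: equal → NULL
game_id=61: venue=neutral vs home: differ → neutral
game_id=62: venue=home vs home: equal → NULL
game_id=63: venue=away vs home: differ → away
game_id=64: venue=home vs home: equal → NULL
game_id=65: venue=neutral vs home: differ → neutral
game_id=66: venue=home vs home: equal → NULL
game_id=67: venue=away vs home: differ → away
game_id=68: venue=away vs home: differ → away
game_id=69: venue=home vs home: equal → NULL
game_id=70: venue=away vs home: differ → away
game_id=71: venue=neutral vs home: differ → neutral

NULL, neutral, NULL, away, NULL, neutral, NULL, away, away, NULL, away, neutral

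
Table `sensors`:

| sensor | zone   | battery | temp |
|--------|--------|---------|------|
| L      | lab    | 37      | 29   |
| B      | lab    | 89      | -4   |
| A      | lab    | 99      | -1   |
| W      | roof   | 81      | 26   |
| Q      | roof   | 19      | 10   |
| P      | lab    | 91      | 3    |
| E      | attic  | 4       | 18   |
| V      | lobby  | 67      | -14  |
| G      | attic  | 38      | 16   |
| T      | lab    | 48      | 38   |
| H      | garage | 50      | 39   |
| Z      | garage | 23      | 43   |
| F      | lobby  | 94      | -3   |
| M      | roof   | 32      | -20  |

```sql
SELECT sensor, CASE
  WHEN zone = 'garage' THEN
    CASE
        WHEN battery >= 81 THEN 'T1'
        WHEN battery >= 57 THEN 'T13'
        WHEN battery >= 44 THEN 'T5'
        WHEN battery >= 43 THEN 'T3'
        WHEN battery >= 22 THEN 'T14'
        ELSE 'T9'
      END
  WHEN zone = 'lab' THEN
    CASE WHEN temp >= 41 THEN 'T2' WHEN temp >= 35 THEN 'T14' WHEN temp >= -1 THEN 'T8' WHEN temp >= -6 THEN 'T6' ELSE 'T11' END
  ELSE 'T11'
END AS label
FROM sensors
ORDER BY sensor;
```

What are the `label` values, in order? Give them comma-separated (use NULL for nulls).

sensor=A: zone='lab' → inner[temp >= -1] → T8
sensor=B: zone='lab' → inner[temp >= -6] → T6
sensor=E: zone='attic' → outer ELSE → T11
sensor=F: zone='lobby' → outer ELSE → T11
sensor=G: zone='attic' → outer ELSE → T11
sensor=H: zone='garage' → inner[battery >= 44] → T5
sensor=L: zone='lab' → inner[temp >= -1] → T8
sensor=M: zone='roof' → outer ELSE → T11
sensor=P: zone='lab' → inner[temp >= -1] → T8
sensor=Q: zone='roof' → outer ELSE → T11
sensor=T: zone='lab' → inner[temp >= 35] → T14
sensor=V: zone='lobby' → outer ELSE → T11
sensor=W: zone='roof' → outer ELSE → T11
sensor=Z: zone='garage' → inner[battery >= 22] → T14

T8, T6, T11, T11, T11, T5, T8, T11, T8, T11, T14, T11, T11, T14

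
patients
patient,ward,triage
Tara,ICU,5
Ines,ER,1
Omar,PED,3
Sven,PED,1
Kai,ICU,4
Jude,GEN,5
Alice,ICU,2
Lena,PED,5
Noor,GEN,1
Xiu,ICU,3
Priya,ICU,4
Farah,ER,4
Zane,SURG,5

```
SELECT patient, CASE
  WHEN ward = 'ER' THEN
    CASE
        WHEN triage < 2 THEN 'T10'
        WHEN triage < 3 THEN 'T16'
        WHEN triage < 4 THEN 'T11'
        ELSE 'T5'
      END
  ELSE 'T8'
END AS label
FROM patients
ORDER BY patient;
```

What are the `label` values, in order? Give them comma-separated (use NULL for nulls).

patient=Alice: ward='ICU' → outer ELSE → T8
patient=Farah: ward='ER' → inner[ELSE] → T5
patient=Ines: ward='ER' → inner[triage < 2] → T10
patient=Jude: ward='GEN' → outer ELSE → T8
patient=Kai: ward='ICU' → outer ELSE → T8
patient=Lena: ward='PED' → outer ELSE → T8
patient=Noor: ward='GEN' → outer ELSE → T8
patient=Omar: ward='PED' → outer ELSE → T8
patient=Priya: ward='ICU' → outer ELSE → T8
patient=Sven: ward='PED' → outer ELSE → T8
patient=Tara: ward='ICU' → outer ELSE → T8
patient=Xiu: ward='ICU' → outer ELSE → T8
patient=Zane: ward='SURG' → outer ELSE → T8

T8, T5, T10, T8, T8, T8, T8, T8, T8, T8, T8, T8, T8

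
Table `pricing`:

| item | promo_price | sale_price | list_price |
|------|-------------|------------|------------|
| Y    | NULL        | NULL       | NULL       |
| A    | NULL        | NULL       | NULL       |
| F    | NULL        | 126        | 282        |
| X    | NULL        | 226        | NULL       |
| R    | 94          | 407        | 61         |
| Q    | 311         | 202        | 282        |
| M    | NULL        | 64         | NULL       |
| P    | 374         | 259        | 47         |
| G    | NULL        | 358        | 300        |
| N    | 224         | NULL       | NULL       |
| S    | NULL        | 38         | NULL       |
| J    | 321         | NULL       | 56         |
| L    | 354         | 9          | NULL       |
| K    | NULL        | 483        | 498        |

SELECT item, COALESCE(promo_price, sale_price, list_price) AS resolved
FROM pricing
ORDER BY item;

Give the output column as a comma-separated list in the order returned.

NULL, 126, 358, 321, 483, 354, 64, 224, 374, 311, 94, 38, 226, NULL

item=A: promo_price=NULL, sale_price=NULL, list_price=NULL (all NULL) → NULL
item=F: promo_price=NULL, sale_price=126 → 126
item=G: promo_price=NULL, sale_price=358 → 358
item=J: promo_price=321 → 321
item=K: promo_price=NULL, sale_price=483 → 483
item=L: promo_price=354 → 354
item=M: promo_price=NULL, sale_price=64 → 64
item=N: promo_price=224 → 224
item=P: promo_price=374 → 374
item=Q: promo_price=311 → 311
item=R: promo_price=94 → 94
item=S: promo_price=NULL, sale_price=38 → 38
item=X: promo_price=NULL, sale_price=226 → 226
item=Y: promo_price=NULL, sale_price=NULL, list_price=NULL (all NULL) → NULL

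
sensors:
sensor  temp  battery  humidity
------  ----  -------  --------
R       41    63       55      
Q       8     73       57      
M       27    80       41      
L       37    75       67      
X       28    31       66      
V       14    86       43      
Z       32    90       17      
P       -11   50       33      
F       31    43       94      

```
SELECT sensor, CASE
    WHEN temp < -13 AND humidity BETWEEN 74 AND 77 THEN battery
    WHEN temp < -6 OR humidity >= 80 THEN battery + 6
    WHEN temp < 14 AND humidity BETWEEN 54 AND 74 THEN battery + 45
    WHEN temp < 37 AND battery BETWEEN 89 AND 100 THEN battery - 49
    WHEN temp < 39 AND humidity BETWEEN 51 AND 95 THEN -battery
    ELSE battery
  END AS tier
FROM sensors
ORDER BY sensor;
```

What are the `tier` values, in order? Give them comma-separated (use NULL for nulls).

sensor=F: temp < -6 OR humidity >= 80 → 49
sensor=L: temp < 39 AND humidity BETWEEN 51 AND 95 → -75
sensor=M: ELSE → 80
sensor=P: temp < -6 OR humidity >= 80 → 56
sensor=Q: temp < 14 AND humidity BETWEEN 54 AND 74 → 118
sensor=R: ELSE → 63
sensor=V: ELSE → 86
sensor=X: temp < 39 AND humidity BETWEEN 51 AND 95 → -31
sensor=Z: temp < 37 AND battery BETWEEN 89 AND 100 → 41

49, -75, 80, 56, 118, 63, 86, -31, 41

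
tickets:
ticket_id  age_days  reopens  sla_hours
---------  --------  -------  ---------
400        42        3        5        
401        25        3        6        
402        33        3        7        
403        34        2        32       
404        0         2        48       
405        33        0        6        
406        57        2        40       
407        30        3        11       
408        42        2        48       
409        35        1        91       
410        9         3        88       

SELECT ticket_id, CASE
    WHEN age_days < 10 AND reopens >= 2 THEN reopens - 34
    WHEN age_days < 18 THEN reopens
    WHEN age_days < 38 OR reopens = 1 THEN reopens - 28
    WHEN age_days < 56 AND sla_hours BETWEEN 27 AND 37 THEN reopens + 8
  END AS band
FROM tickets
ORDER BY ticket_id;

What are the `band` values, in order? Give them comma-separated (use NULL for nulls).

ticket_id=400: (no match → NULL) → NULL
ticket_id=401: age_days < 38 OR reopens = 1 → -25
ticket_id=402: age_days < 38 OR reopens = 1 → -25
ticket_id=403: age_days < 38 OR reopens = 1 → -26
ticket_id=404: age_days < 10 AND reopens >= 2 → -32
ticket_id=405: age_days < 38 OR reopens = 1 → -28
ticket_id=406: (no match → NULL) → NULL
ticket_id=407: age_days < 38 OR reopens = 1 → -25
ticket_id=408: (no match → NULL) → NULL
ticket_id=409: age_days < 38 OR reopens = 1 → -27
ticket_id=410: age_days < 10 AND reopens >= 2 → -31

NULL, -25, -25, -26, -32, -28, NULL, -25, NULL, -27, -31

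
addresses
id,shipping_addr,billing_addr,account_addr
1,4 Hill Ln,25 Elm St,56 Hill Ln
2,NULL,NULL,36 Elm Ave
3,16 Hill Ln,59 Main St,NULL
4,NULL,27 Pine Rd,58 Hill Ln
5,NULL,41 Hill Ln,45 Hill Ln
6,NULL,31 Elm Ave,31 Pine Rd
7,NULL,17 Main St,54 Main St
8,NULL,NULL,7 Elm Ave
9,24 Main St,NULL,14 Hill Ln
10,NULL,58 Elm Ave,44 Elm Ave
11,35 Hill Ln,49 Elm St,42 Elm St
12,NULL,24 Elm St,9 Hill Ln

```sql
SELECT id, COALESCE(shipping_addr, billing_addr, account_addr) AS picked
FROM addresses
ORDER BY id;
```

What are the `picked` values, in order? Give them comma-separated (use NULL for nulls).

4 Hill Ln, 36 Elm Ave, 16 Hill Ln, 27 Pine Rd, 41 Hill Ln, 31 Elm Ave, 17 Main St, 7 Elm Ave, 24 Main St, 58 Elm Ave, 35 Hill Ln, 24 Elm St

id=1: shipping_addr=4 Hill Ln → 4 Hill Ln
id=2: shipping_addr=NULL, billing_addr=NULL, account_addr=36 Elm Ave → 36 Elm Ave
id=3: shipping_addr=16 Hill Ln → 16 Hill Ln
id=4: shipping_addr=NULL, billing_addr=27 Pine Rd → 27 Pine Rd
id=5: shipping_addr=NULL, billing_addr=41 Hill Ln → 41 Hill Ln
id=6: shipping_addr=NULL, billing_addr=31 Elm Ave → 31 Elm Ave
id=7: shipping_addr=NULL, billing_addr=17 Main St → 17 Main St
id=8: shipping_addr=NULL, billing_addr=NULL, account_addr=7 Elm Ave → 7 Elm Ave
id=9: shipping_addr=24 Main St → 24 Main St
id=10: shipping_addr=NULL, billing_addr=58 Elm Ave → 58 Elm Ave
id=11: shipping_addr=35 Hill Ln → 35 Hill Ln
id=12: shipping_addr=NULL, billing_addr=24 Elm St → 24 Elm St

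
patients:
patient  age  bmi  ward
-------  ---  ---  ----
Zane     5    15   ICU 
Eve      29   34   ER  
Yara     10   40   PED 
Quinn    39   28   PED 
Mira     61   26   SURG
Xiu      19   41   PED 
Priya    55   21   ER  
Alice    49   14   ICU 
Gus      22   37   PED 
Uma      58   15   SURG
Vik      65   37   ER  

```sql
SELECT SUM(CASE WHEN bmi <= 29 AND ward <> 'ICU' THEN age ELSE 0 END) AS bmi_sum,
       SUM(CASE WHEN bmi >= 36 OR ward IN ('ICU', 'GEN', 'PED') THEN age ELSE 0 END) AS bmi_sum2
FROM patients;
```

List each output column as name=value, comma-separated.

bmi_sum=213, bmi_sum2=209

[bmi_sum: bmi <= 29 AND ward <> 'ICU']
patient=Zane: ✗
patient=Eve: ✗
patient=Yara: ✗
patient=Quinn: ✓ → 39
patient=Mira: ✓ → 61
patient=Xiu: ✗
patient=Priya: ✓ → 55
patient=Alice: ✗
patient=Gus: ✗
patient=Uma: ✓ → 58
patient=Vik: ✗
bmi_sum = 39 + 61 + 55 + 58 = 213
—
[bmi_sum2: bmi >= 36 OR ward IN ('ICU', 'GEN', 'PED')]
patient=Zane: ✓ → 5
patient=Eve: ✗
patient=Yara: ✓ → 10
patient=Quinn: ✓ → 39
patient=Mira: ✗
patient=Xiu: ✓ → 19
patient=Priya: ✗
patient=Alice: ✓ → 49
patient=Gus: ✓ → 22
patient=Uma: ✗
patient=Vik: ✓ → 65
bmi_sum2 = 5 + 10 + 39 + 19 + 49 + 22 + 65 = 209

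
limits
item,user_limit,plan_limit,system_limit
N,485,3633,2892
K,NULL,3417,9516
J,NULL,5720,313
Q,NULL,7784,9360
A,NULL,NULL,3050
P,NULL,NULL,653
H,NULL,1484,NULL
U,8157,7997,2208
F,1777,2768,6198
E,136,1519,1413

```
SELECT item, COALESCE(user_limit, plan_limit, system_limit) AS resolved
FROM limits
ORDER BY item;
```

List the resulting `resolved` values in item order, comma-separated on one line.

item=A: user_limit=NULL, plan_limit=NULL, system_limit=3050 → 3050
item=E: user_limit=136 → 136
item=F: user_limit=1777 → 1777
item=H: user_limit=NULL, plan_limit=1484 → 1484
item=J: user_limit=NULL, plan_limit=5720 → 5720
item=K: user_limit=NULL, plan_limit=3417 → 3417
item=N: user_limit=485 → 485
item=P: user_limit=NULL, plan_limit=NULL, system_limit=653 → 653
item=Q: user_limit=NULL, plan_limit=7784 → 7784
item=U: user_limit=8157 → 8157

3050, 136, 1777, 1484, 5720, 3417, 485, 653, 7784, 8157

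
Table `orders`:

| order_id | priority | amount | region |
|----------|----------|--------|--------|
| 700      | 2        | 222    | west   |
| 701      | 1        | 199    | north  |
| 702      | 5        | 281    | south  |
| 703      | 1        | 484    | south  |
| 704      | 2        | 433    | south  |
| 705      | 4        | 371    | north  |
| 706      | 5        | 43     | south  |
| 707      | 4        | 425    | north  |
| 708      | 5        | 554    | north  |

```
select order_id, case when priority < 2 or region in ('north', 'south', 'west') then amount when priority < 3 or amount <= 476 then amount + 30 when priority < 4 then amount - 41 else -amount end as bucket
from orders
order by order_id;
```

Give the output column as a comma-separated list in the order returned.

222, 199, 281, 484, 433, 371, 43, 425, 554

order_id=700: priority < 2 or region in ('north', 'south', 'west') → 222
order_id=701: priority < 2 or region in ('north', 'south', 'west') → 199
order_id=702: priority < 2 or region in ('north', 'south', 'west') → 281
order_id=703: priority < 2 or region in ('north', 'south', 'west') → 484
order_id=704: priority < 2 or region in ('north', 'south', 'west') → 433
order_id=705: priority < 2 or region in ('north', 'south', 'west') → 371
order_id=706: priority < 2 or region in ('north', 'south', 'west') → 43
order_id=707: priority < 2 or region in ('north', 'south', 'west') → 425
order_id=708: priority < 2 or region in ('north', 'south', 'west') → 554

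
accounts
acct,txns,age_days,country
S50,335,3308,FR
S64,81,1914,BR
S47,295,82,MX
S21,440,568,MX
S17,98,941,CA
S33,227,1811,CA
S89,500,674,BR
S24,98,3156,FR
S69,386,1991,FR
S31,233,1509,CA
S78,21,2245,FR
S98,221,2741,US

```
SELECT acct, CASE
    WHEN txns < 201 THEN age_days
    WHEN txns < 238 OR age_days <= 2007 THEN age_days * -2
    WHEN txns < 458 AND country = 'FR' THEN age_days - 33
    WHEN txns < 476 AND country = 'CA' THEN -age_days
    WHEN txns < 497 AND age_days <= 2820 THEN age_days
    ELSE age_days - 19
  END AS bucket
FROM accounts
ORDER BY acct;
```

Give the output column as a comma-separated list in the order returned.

acct=S17: txns < 201 → 941
acct=S21: txns < 238 OR age_days <= 2007 → -1136
acct=S24: txns < 201 → 3156
acct=S31: txns < 238 OR age_days <= 2007 → -3018
acct=S33: txns < 238 OR age_days <= 2007 → -3622
acct=S47: txns < 238 OR age_days <= 2007 → -164
acct=S50: txns < 458 AND country = 'FR' → 3275
acct=S64: txns < 201 → 1914
acct=S69: txns < 238 OR age_days <= 2007 → -3982
acct=S78: txns < 201 → 2245
acct=S89: txns < 238 OR age_days <= 2007 → -1348
acct=S98: txns < 238 OR age_days <= 2007 → -5482

941, -1136, 3156, -3018, -3622, -164, 3275, 1914, -3982, 2245, -1348, -5482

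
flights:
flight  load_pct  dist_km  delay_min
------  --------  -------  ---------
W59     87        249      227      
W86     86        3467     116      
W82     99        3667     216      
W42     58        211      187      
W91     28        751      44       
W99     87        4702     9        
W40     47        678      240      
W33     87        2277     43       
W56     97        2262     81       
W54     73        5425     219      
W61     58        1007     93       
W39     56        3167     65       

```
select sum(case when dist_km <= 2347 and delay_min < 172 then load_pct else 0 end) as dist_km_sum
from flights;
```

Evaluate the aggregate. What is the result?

flight=W59: ✗
flight=W86: ✗
flight=W82: ✗
flight=W42: ✗
flight=W91: ✓ → 28
flight=W99: ✗
flight=W40: ✗
flight=W33: ✓ → 87
flight=W56: ✓ → 97
flight=W54: ✗
flight=W61: ✓ → 58
flight=W39: ✗
dist_km_sum = 28 + 87 + 97 + 58 = 270

270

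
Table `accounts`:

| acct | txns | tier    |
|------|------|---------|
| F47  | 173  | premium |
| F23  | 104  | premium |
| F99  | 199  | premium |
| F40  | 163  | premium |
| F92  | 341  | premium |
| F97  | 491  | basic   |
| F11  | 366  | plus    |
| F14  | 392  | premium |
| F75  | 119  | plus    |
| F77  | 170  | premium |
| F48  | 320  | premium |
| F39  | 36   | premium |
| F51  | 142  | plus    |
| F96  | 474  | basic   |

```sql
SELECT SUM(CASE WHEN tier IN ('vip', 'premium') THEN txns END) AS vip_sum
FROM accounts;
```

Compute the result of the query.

acct=F47: ✓ → 173
acct=F23: ✓ → 104
acct=F99: ✓ → 199
acct=F40: ✓ → 163
acct=F92: ✓ → 341
acct=F97: ✗
acct=F11: ✗
acct=F14: ✓ → 392
acct=F75: ✗
acct=F77: ✓ → 170
acct=F48: ✓ → 320
acct=F39: ✓ → 36
acct=F51: ✗
acct=F96: ✗
vip_sum = 173 + 104 + 199 + 163 + 341 + 392 + 170 + 320 + 36 = 1898

1898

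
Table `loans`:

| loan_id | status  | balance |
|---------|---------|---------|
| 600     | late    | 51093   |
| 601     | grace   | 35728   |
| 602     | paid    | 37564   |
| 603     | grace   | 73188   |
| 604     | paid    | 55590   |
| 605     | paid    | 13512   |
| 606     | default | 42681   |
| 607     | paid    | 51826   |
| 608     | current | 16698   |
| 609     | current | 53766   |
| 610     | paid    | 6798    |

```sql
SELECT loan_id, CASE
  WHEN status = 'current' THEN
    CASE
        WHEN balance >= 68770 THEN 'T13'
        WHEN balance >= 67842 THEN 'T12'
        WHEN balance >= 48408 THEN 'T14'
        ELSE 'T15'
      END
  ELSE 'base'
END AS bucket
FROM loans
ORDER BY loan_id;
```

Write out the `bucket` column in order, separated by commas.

base, base, base, base, base, base, base, base, T15, T14, base

loan_id=600: status='late' → outer ELSE → base
loan_id=601: status='grace' → outer ELSE → base
loan_id=602: status='paid' → outer ELSE → base
loan_id=603: status='grace' → outer ELSE → base
loan_id=604: status='paid' → outer ELSE → base
loan_id=605: status='paid' → outer ELSE → base
loan_id=606: status='default' → outer ELSE → base
loan_id=607: status='paid' → outer ELSE → base
loan_id=608: status='current' → inner[ELSE] → T15
loan_id=609: status='current' → inner[balance >= 48408] → T14
loan_id=610: status='paid' → outer ELSE → base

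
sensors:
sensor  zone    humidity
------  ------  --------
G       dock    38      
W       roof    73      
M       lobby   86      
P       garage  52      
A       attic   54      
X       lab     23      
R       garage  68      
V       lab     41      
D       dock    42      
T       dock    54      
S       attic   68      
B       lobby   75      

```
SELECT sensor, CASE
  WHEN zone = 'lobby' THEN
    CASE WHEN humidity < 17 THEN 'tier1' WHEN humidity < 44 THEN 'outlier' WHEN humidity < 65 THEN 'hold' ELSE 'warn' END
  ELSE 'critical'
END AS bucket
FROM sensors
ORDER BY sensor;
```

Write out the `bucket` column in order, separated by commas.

critical, warn, critical, critical, warn, critical, critical, critical, critical, critical, critical, critical

sensor=A: zone='attic' → outer ELSE → critical
sensor=B: zone='lobby' → inner[ELSE] → warn
sensor=D: zone='dock' → outer ELSE → critical
sensor=G: zone='dock' → outer ELSE → critical
sensor=M: zone='lobby' → inner[ELSE] → warn
sensor=P: zone='garage' → outer ELSE → critical
sensor=R: zone='garage' → outer ELSE → critical
sensor=S: zone='attic' → outer ELSE → critical
sensor=T: zone='dock' → outer ELSE → critical
sensor=V: zone='lab' → outer ELSE → critical
sensor=W: zone='roof' → outer ELSE → critical
sensor=X: zone='lab' → outer ELSE → critical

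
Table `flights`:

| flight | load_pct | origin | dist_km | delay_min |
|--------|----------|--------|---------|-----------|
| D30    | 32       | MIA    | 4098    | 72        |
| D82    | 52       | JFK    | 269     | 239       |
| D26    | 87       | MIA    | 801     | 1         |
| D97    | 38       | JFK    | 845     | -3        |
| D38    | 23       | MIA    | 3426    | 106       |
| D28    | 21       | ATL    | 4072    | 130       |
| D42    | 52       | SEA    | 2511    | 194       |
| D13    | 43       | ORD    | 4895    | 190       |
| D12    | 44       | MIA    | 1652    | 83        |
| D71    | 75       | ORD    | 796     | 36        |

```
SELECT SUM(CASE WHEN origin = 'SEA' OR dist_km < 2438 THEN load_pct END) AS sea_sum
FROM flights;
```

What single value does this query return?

flight=D30: ✗
flight=D82: ✓ → 52
flight=D26: ✓ → 87
flight=D97: ✓ → 38
flight=D38: ✗
flight=D28: ✗
flight=D42: ✓ → 52
flight=D13: ✗
flight=D12: ✓ → 44
flight=D71: ✓ → 75
sea_sum = 52 + 87 + 38 + 52 + 44 + 75 = 348

348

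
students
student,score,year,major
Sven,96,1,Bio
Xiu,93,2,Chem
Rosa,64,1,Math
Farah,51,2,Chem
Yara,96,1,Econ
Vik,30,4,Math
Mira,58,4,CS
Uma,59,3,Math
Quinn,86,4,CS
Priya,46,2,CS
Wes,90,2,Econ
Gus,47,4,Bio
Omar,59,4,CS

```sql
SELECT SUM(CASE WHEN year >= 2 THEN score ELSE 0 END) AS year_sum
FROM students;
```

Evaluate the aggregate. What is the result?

619

student=Sven: ✗
student=Xiu: ✓ → 93
student=Rosa: ✗
student=Farah: ✓ → 51
student=Yara: ✗
student=Vik: ✓ → 30
student=Mira: ✓ → 58
student=Uma: ✓ → 59
student=Quinn: ✓ → 86
student=Priya: ✓ → 46
student=Wes: ✓ → 90
student=Gus: ✓ → 47
student=Omar: ✓ → 59
year_sum = 93 + 51 + 30 + 58 + 59 + 86 + 46 + 90 + 47 + 59 = 619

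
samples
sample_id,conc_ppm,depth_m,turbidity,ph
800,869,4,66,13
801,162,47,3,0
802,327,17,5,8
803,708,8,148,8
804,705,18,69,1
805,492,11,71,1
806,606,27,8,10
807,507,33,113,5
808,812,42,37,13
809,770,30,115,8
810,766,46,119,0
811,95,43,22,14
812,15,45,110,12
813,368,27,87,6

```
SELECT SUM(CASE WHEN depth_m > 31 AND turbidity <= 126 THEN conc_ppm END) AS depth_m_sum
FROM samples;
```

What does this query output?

sample_id=800: ✗
sample_id=801: ✓ → 162
sample_id=802: ✗
sample_id=803: ✗
sample_id=804: ✗
sample_id=805: ✗
sample_id=806: ✗
sample_id=807: ✓ → 507
sample_id=808: ✓ → 812
sample_id=809: ✗
sample_id=810: ✓ → 766
sample_id=811: ✓ → 95
sample_id=812: ✓ → 15
sample_id=813: ✗
depth_m_sum = 162 + 507 + 812 + 766 + 95 + 15 = 2357

2357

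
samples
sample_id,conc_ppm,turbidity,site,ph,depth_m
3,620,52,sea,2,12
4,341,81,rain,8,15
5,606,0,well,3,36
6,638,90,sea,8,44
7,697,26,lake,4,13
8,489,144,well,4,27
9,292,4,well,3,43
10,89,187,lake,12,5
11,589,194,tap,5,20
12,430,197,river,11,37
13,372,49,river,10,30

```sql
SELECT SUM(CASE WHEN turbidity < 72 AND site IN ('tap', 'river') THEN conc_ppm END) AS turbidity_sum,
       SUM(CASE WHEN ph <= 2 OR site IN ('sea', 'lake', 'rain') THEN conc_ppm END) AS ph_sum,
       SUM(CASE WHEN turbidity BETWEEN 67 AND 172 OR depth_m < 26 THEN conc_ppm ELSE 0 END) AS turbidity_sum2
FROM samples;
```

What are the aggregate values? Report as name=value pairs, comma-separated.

[turbidity_sum: turbidity < 72 AND site IN ('tap', 'river')]
sample_id=3: ✗
sample_id=4: ✗
sample_id=5: ✗
sample_id=6: ✗
sample_id=7: ✗
sample_id=8: ✗
sample_id=9: ✗
sample_id=10: ✗
sample_id=11: ✗
sample_id=12: ✗
sample_id=13: ✓ → 372
turbidity_sum = 372
—
[ph_sum: ph <= 2 OR site IN ('sea', 'lake', 'rain')]
sample_id=3: ✓ → 620
sample_id=4: ✓ → 341
sample_id=5: ✗
sample_id=6: ✓ → 638
sample_id=7: ✓ → 697
sample_id=8: ✗
sample_id=9: ✗
sample_id=10: ✓ → 89
sample_id=11: ✗
sample_id=12: ✗
sample_id=13: ✗
ph_sum = 620 + 341 + 638 + 697 + 89 = 2385
—
[turbidity_sum2: turbidity BETWEEN 67 AND 172 OR depth_m < 26]
sample_id=3: ✓ → 620
sample_id=4: ✓ → 341
sample_id=5: ✗
sample_id=6: ✓ → 638
sample_id=7: ✓ → 697
sample_id=8: ✓ → 489
sample_id=9: ✗
sample_id=10: ✓ → 89
sample_id=11: ✓ → 589
sample_id=12: ✗
sample_id=13: ✗
turbidity_sum2 = 620 + 341 + 638 + 697 + 489 + 89 + 589 = 3463

turbidity_sum=372, ph_sum=2385, turbidity_sum2=3463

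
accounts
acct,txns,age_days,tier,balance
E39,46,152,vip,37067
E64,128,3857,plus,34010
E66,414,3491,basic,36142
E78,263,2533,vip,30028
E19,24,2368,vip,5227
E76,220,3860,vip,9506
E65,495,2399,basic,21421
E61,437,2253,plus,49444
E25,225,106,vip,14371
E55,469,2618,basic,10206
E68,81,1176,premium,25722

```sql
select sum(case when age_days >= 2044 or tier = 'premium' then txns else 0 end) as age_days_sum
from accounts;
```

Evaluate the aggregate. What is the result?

2531

acct=E39: ✗
acct=E64: ✓ → 128
acct=E66: ✓ → 414
acct=E78: ✓ → 263
acct=E19: ✓ → 24
acct=E76: ✓ → 220
acct=E65: ✓ → 495
acct=E61: ✓ → 437
acct=E25: ✗
acct=E55: ✓ → 469
acct=E68: ✓ → 81
age_days_sum = 128 + 414 + 263 + 24 + 220 + 495 + 437 + 469 + 81 = 2531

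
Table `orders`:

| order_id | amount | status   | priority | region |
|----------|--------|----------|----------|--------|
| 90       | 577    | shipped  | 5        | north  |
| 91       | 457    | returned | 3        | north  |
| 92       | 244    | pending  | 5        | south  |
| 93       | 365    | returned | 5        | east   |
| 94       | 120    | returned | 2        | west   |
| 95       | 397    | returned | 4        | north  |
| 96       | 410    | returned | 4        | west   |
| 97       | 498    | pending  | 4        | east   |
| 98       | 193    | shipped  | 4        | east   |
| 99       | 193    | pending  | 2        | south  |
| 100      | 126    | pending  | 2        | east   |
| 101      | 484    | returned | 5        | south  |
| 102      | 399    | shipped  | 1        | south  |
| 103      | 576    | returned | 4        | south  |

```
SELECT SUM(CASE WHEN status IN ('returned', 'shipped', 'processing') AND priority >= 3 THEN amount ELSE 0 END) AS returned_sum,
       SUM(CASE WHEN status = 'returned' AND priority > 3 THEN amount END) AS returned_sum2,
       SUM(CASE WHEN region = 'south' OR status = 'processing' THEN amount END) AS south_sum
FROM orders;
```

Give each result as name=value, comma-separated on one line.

returned_sum=3459, returned_sum2=2232, south_sum=1896

[returned_sum: status IN ('returned', 'shipped', 'processing') AND priority >= 3]
order_id=90: ✓ → 577
order_id=91: ✓ → 457
order_id=92: ✗
order_id=93: ✓ → 365
order_id=94: ✗
order_id=95: ✓ → 397
order_id=96: ✓ → 410
order_id=97: ✗
order_id=98: ✓ → 193
order_id=99: ✗
order_id=100: ✗
order_id=101: ✓ → 484
order_id=102: ✗
order_id=103: ✓ → 576
returned_sum = 577 + 457 + 365 + 397 + 410 + 193 + 484 + 576 = 3459
—
[returned_sum2: status = 'returned' AND priority > 3]
order_id=90: ✗
order_id=91: ✗
order_id=92: ✗
order_id=93: ✓ → 365
order_id=94: ✗
order_id=95: ✓ → 397
order_id=96: ✓ → 410
order_id=97: ✗
order_id=98: ✗
order_id=99: ✗
order_id=100: ✗
order_id=101: ✓ → 484
order_id=102: ✗
order_id=103: ✓ → 576
returned_sum2 = 365 + 397 + 410 + 484 + 576 = 2232
—
[south_sum: region = 'south' OR status = 'processing']
order_id=90: ✗
order_id=91: ✗
order_id=92: ✓ → 244
order_id=93: ✗
order_id=94: ✗
order_id=95: ✗
order_id=96: ✗
order_id=97: ✗
order_id=98: ✗
order_id=99: ✓ → 193
order_id=100: ✗
order_id=101: ✓ → 484
order_id=102: ✓ → 399
order_id=103: ✓ → 576
south_sum = 244 + 193 + 484 + 399 + 576 = 1896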